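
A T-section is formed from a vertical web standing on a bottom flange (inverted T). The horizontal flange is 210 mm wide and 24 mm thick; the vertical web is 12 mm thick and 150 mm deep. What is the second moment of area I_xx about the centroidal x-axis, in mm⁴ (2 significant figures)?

Split into non-overlapping primitives; take the origin at the lower-left of the bounding box.
Flange: 210 × 24, A = 5 040 mm², y = 12 mm, Ī = 241 920 mm⁴.
Web: 12 × 150, A = 1 800 mm², y = 99 mm, Ī = 3 375 000 mm⁴.
Centroid: ȳ = ΣA·y / ΣA = 34.89 mm.
Transfer each piece to the centroidal x-axis using Ī + A·d² with d = y − 34.89:
  flange: d = -22.89 mm → contributes +2 883 732 mm⁴
  web: d = 64.11 mm → contributes +10 772 073 mm⁴
Total I = 13 655 804 mm⁴.

I_xx ≈ 1.4 × 10⁷ mm⁴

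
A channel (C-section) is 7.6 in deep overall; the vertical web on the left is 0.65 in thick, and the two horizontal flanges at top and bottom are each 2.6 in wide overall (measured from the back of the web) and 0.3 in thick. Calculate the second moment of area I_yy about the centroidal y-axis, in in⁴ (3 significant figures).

I_yy ≈ 2.14 in⁴

Break the section into simple shapes (no overlaps), measuring from the bottom-left corner of the bounding box.
Web: 0.65 × 7.6, A = 4.94 in², x = 0.325 in, Ī = 0.17393 in⁴.
Top flange (beyond web): 1.95 × 0.3, A = 0.585 in², x = 1.625 in, Ī = 0.18537 in⁴.
Bottom flange (beyond web): 1.95 × 0.3, A = 0.585 in², x = 1.625 in, Ī = 0.18537 in⁴.
Centroid: x̄ = ΣA·x / ΣA = 0.57394 in.
Transfer each piece to the centroidal y-axis using Ī + A·d² with d = x − 0.57394:
  web: d = -0.24894 in → contributes +0.48006 in⁴
  top flange (beyond web): d = 1.0511 in → contributes +0.83164 in⁴
  bottom flange (beyond web): d = 1.0511 in → contributes +0.83164 in⁴
Total I = 2.1433 in⁴.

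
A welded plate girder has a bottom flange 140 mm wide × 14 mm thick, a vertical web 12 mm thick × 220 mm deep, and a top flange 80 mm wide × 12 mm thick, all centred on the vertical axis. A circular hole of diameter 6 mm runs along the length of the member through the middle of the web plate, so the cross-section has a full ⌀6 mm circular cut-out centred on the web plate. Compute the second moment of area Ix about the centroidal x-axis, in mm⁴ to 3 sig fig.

Ix ≈ 4.79 × 10⁷ mm⁴

Split into non-overlapping primitives; take the origin at the lower-left of the bounding box.
Bottom plate: 140 × 14, A = 1 960 mm², y = 7 mm, Ī = 32 013 mm⁴.
Web plate: 12 × 220, A = 2 640 mm², y = 124 mm, Ī = 10 648 000 mm⁴.
Top plate: 80 × 12, A = 960 mm², y = 240 mm, Ī = 11 520 mm⁴.
Hole (subtracted): ⌀6, A = 28.274 mm², y = 124 mm, Ī = 63.617 mm⁴.
Centroid: ȳ = ΣA·y / ΣA = 102.68 mm.
Transfer each piece to the centroidal x-axis using Ī + A·d² with d = y − 102.68:
  bottom plate: d = -95.676 mm → contributes +17 973 551 mm⁴
  web plate: d = 21.324 mm → contributes +11 848 472 mm⁴
  top plate: d = 137.32 mm → contributes +18 115 156 mm⁴
  hole: d = 21.324 mm → contributes −12 921 mm⁴
Total I = 47 924 259 mm⁴.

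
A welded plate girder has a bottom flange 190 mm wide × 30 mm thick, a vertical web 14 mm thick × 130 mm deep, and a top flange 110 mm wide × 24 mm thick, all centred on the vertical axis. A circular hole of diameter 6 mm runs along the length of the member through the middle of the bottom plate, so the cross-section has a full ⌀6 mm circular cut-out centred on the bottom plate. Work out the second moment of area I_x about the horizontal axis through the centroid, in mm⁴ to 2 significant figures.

Break the section into simple shapes (no overlaps), measuring from the bottom-left corner of the bounding box.
Bottom plate: 190 × 30, A = 5 700 mm², y = 15 mm, Ī = 427 500 mm⁴.
Web plate: 14 × 130, A = 1 820 mm², y = 95 mm, Ī = 2 563 167 mm⁴.
Top plate: 110 × 24, A = 2 640 mm², y = 172 mm, Ī = 126 720 mm⁴.
Hole (subtracted): ⌀6, A = 28.27 mm², y = 15 mm, Ī = 63.62 mm⁴.
Centroid: ȳ = ΣA·y / ΣA = 70.28 mm.
Transfer each piece to the horizontal axis through the centroid using Ī + A·d² with d = y − 70.28:
  bottom plate: d = -55.28 mm → contributes +17 845 895 mm⁴
  web plate: d = 24.72 mm → contributes +3 675 345 mm⁴
  top plate: d = 101.7 mm → contributes +27 442 785 mm⁴
  hole: d = -55.28 mm → contributes −86 466 mm⁴
Total I = 48 877 560 mm⁴.

I_x ≈ 4.9 × 10⁷ mm⁴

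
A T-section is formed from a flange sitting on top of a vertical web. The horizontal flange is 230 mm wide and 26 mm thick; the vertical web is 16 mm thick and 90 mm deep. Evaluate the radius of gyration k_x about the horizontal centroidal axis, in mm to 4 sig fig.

k_x ≈ 26.51 mm

Break the section into simple shapes (no overlaps), measuring from the bottom-left corner of the bounding box.
Flange: 230 × 26, A = 5 980 mm², y = 103 mm, Ī = 336 873 mm⁴.
Web: 16 × 90, A = 1 440 mm², y = 45 mm, Ī = 972 000 mm⁴.
Centroid: ȳ = ΣA·y / ΣA = 91.7439 mm.
Transfer each piece to the horizontal centroidal axis using Ī + A·d² with d = y − 91.7439:
  flange: d = 11.2561 mm → contributes +1 094 533 mm⁴
  web: d = -46.7439 mm → contributes +4 118 394 mm⁴
Total I = 5 212 927 mm⁴.
Radius of gyration: k = √(I/A) = √(5 212 927 / 7 420) = 26.5057 mm.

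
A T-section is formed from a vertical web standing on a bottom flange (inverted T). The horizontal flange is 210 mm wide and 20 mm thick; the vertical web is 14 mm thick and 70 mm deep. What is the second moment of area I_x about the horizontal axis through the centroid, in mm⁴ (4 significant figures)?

I_x ≈ 2.149 × 10⁶ mm⁴

Break the section into simple shapes (no overlaps), measuring from the bottom-left corner of the bounding box.
Flange: 210 × 20, A = 4 200 mm², y = 10 mm, Ī = 140 000 mm⁴.
Web: 14 × 70, A = 980 mm², y = 55 mm, Ī = 400 167 mm⁴.
Centroid: ȳ = ΣA·y / ΣA = 18.5135 mm.
Transfer each piece to the horizontal axis through the centroid using Ī + A·d² with d = y − 18.5135:
  flange: d = -8.51351 mm → contributes +444 416 mm⁴
  web: d = 36.4865 mm → contributes +1 704 805 mm⁴
Total I = 2 149 221 mm⁴.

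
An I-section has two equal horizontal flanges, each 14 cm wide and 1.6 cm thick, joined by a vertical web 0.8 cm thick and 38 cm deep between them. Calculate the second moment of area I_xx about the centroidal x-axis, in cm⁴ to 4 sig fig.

I_xx ≈ 2.123 × 10⁴ cm⁴

Decompose the section into non-overlapping parts with the origin at the bottom-left of its bounding rectangle.
Bottom flange: 14 × 1.6, A = 22.4 cm², y = 0.8 cm, Ī = 4.77867 cm⁴.
Web: 0.8 × 38, A = 30.4 cm², y = 20.6 cm, Ī = 3658.13 cm⁴.
Top flange: 14 × 1.6, A = 22.4 cm², y = 40.4 cm, Ī = 4.77867 cm⁴.
By symmetry the centroid is at mid-height, ȳ = 20.6 cm.
Transfer each piece to the centroidal x-axis using Ī + A·d² with d = y − 20.6:
  bottom flange: d = -19.8 cm → contributes +8786.47 cm⁴
  web: d = 0 cm → contributes +3658.13 cm⁴
  top flange: d = 19.8 cm → contributes +8786.47 cm⁴
Total I = 21231.1 cm⁴.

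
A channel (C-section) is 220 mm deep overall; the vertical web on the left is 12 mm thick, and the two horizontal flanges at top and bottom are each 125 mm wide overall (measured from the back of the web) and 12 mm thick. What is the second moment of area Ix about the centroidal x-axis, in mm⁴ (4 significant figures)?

Break the section into simple shapes (no overlaps), measuring from the bottom-left corner of the bounding box.
Web: 12 × 220, A = 2 640 mm², y = 110 mm, Ī = 10 648 000 mm⁴.
Top flange (beyond web): 113 × 12, A = 1 356 mm², y = 214 mm, Ī = 16 272 mm⁴.
Bottom flange (beyond web): 113 × 12, A = 1 356 mm², y = 6 mm, Ī = 16 272 mm⁴.
By symmetry the centroid is at mid-height, ȳ = 110 mm.
Transfer each piece to the centroidal x-axis using Ī + A·d² with d = y − 110:
  web: d = 0 mm → contributes +10 648 000 mm⁴
  top flange (beyond web): d = 104 mm → contributes +14 682 768 mm⁴
  bottom flange (beyond web): d = -104 mm → contributes +14 682 768 mm⁴
Total I = 40 013 536 mm⁴.

Ix ≈ 4.001 × 10⁷ mm⁴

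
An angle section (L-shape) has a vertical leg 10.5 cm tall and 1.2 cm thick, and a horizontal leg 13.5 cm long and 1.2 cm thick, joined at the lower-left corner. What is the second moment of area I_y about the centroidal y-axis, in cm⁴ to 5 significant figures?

I_y ≈ 497.30 cm⁴

Treat the section as a set of non-overlapping primitives; coordinates are from the bounding-box lower-left.
Vertical leg: 1.2 × 10.5, A = 12.6 cm², x = 0.6 cm, Ī = 1.512 cm⁴.
Horizontal leg (remainder): 12.3 × 1.2, A = 14.76 cm², x = 7.35 cm, Ī = 186.0867 cm⁴.
Centroid: x̄ = ΣA·x / ΣA = 4.241447 cm.
Transfer each piece to the centroidal y-axis using Ī + A·d² with d = x − 4.241447:
  vertical leg: d = -3.641447 cm → contributes +168.5898 cm⁴
  horizontal leg (remainder): d = 3.108553 cm → contributes +328.714 cm⁴
Total I = 497.3038 cm⁴.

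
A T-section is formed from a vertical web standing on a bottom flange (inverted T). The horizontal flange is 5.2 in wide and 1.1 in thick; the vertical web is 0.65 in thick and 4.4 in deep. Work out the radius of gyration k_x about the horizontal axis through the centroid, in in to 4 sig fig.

k_x ≈ 1.512 in

Decompose the section into non-overlapping parts with the origin at the bottom-left of its bounding rectangle.
Flange: 5.2 × 1.1, A = 5.72 in², y = 0.55 in, Ī = 0.576767 in⁴.
Web: 0.65 × 4.4, A = 2.86 in², y = 3.3 in, Ī = 4.61413 in⁴.
Centroid: ȳ = ΣA·y / ΣA = 1.46667 in.
Transfer each piece to the horizontal axis through the centroid using Ī + A·d² with d = y − 1.46667:
  flange: d = -0.916667 in → contributes +5.38316 in⁴
  web: d = 1.83333 in → contributes +14.2269 in⁴
Total I = 19.6101 in⁴.
Radius of gyration: k = √(I/A) = √(19.6101 / 8.58) = 1.51181 in.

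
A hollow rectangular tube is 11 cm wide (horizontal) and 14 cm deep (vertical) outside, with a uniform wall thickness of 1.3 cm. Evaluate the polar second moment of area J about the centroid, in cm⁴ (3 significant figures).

J ≈ 2470 cm⁴

Split into non-overlapping primitives; take the origin at the lower-left of the bounding box.
Outer rectangle: 11 × 14, A = 154 cm², y = 7 cm, Ī = 2515.3 cm⁴.
Inner void (subtracted): 8.4 × 11.4, A = 95.76 cm², y = 7 cm, Ī = 1037.1 cm⁴.
By symmetry the centroid is at mid-height, ȳ = 7 cm.
All pieces are centred on the centroidal x-axis, so I = ΣĪ (holes subtracted) = 1478.3 cm⁴.
Repeating about the centroidal y-axis gives I_y = 989.76 cm⁴.
Polar second moment: J = I_x + I_y = 2 468 cm⁴.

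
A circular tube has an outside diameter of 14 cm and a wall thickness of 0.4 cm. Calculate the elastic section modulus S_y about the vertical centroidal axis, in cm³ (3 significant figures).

S_y ≈ 56.5 cm³

Break the section into simple shapes (no overlaps), measuring from the bottom-left corner of the bounding box.
Outer circle: ⌀14, A = 153.94 cm², x = 7 cm, Ī = 1885.7 cm⁴.
Bore (subtracted): ⌀13.2, A = 136.85 cm², x = 7 cm, Ī = 1490.3 cm⁴.
By symmetry the centroid is at mid-width, x̄ = 7 cm.
All pieces are centred on the vertical centroidal axis, so I = ΣĪ (holes subtracted) = 395.47 cm⁴.
Extreme fibre distance c = 7 cm; S = I/c = 56.496 cm³.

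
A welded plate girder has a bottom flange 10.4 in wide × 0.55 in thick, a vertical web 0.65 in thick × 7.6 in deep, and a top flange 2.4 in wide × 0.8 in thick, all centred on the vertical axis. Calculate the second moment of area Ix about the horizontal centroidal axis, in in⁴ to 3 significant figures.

Treat the section as a set of non-overlapping primitives; coordinates are from the bounding-box lower-left.
Bottom plate: 10.4 × 0.55, A = 5.72 in², y = 0.275 in, Ī = 0.14419 in⁴.
Web plate: 0.65 × 7.6, A = 4.94 in², y = 4.35 in, Ī = 23.778 in⁴.
Top plate: 2.4 × 0.8, A = 1.92 in², y = 8.55 in, Ī = 0.1024 in⁴.
Centroid: ȳ = ΣA·y / ΣA = 3.1382 in.
Transfer each piece to the horizontal centroidal axis using Ī + A·d² with d = y − 3.1382:
  bottom plate: d = -2.8632 in → contributes +47.035 in⁴
  web plate: d = 1.2118 in → contributes +31.033 in⁴
  top plate: d = 5.4118 in → contributes +56.335 in⁴
Total I = 134.4 in⁴.

Ix ≈ 134 in⁴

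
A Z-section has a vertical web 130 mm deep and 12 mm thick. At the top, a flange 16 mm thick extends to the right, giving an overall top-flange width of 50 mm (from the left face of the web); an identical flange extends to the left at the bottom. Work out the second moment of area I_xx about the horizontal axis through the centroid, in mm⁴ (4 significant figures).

I_xx ≈ 6.174 × 10⁶ mm⁴

Split into non-overlapping primitives; take the origin at the lower-left of the bounding box.
Web: 12 × 130, A = 1 560 mm², y = 65 mm, Ī = 2 197 000 mm⁴.
Top flange (beyond web): 38 × 16, A = 608 mm², y = 122 mm, Ī = 12970.7 mm⁴.
Bottom flange (beyond web): 38 × 16, A = 608 mm², y = 8 mm, Ī = 12970.7 mm⁴.
Centroid: ȳ = ΣA·y / ΣA = 65 mm.
Transfer each piece to the horizontal axis through the centroid using Ī + A·d² with d = y − 65:
  web: d = 0 mm → contributes +2 197 000 mm⁴
  top flange (beyond web): d = 57 mm → contributes +1 988 363 mm⁴
  bottom flange (beyond web): d = -57 mm → contributes +1 988 363 mm⁴
Total I = 6 173 725 mm⁴.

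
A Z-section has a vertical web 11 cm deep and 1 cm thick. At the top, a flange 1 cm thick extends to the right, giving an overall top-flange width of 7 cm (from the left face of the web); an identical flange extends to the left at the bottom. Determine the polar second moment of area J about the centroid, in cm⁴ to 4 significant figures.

Decompose the section into non-overlapping parts with the origin at the bottom-left of its bounding rectangle.
Web: 1 × 11, A = 11 cm², y = 5.5 cm, Ī = 110.917 cm⁴.
Top flange (beyond web): 6 × 1, A = 6 cm², y = 10.5 cm, Ī = 0.5 cm⁴.
Bottom flange (beyond web): 6 × 1, A = 6 cm², y = 0.5 cm, Ī = 0.5 cm⁴.
Centroid: ȳ = ΣA·y / ΣA = 5.5 cm.
Transfer each piece to the centroidal x-axis using Ī + A·d² with d = y − 5.5:
  web: d = 0 cm → contributes +110.917 cm⁴
  top flange (beyond web): d = 5 cm → contributes +150.5 cm⁴
  bottom flange (beyond web): d = -5 cm → contributes +150.5 cm⁴
Total I = 411.917 cm⁴.
For the y-axis: x̄ = 6.5 cm.
Repeating about the centroidal y-axis gives I_y = 183.917 cm⁴.
Polar second moment: J = I_x + I_y = 595.833 cm⁴.

J ≈ 595.8 cm⁴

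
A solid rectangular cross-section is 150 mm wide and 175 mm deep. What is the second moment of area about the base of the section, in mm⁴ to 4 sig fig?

The section: 150 × 175, A = 26 250 mm², y = 87.5 mm, Ī = 66 992 188 mm⁴.
Transfer it to a horizontal axis along the bottom face using Ī + A·d² with d = y − 0:
  the section: d = 87.5 mm → contributes +267 968 750 mm⁴
Total I = 267 968 750 mm⁴.

I_base ≈ 2.680 × 10⁸ mm⁴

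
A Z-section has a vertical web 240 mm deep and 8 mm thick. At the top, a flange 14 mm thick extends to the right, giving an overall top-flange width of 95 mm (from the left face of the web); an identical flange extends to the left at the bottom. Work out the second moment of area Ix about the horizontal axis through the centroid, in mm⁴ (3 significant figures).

Ix ≈ 4.04 × 10⁷ mm⁴

Break the section into simple shapes (no overlaps), measuring from the bottom-left corner of the bounding box.
Web: 8 × 240, A = 1 920 mm², y = 120 mm, Ī = 9 216 000 mm⁴.
Top flange (beyond web): 87 × 14, A = 1 218 mm², y = 233 mm, Ī = 19 894 mm⁴.
Bottom flange (beyond web): 87 × 14, A = 1 218 mm², y = 7 mm, Ī = 19 894 mm⁴.
Centroid: ȳ = ΣA·y / ΣA = 120 mm.
Transfer each piece to the horizontal axis through the centroid using Ī + A·d² with d = y − 120:
  web: d = 0 mm → contributes +9 216 000 mm⁴
  top flange (beyond web): d = 113 mm → contributes +15 572 536 mm⁴
  bottom flange (beyond web): d = -113 mm → contributes +15 572 536 mm⁴
Total I = 40 361 072 mm⁴.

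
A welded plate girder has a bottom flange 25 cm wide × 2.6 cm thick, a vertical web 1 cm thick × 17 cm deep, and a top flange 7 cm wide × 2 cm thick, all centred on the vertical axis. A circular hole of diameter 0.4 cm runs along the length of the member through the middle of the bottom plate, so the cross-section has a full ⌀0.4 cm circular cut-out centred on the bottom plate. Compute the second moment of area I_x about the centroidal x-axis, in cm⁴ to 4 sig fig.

Treat the section as a set of non-overlapping primitives; coordinates are from the bounding-box lower-left.
Bottom plate: 25 × 2.6, A = 65 cm², y = 1.3 cm, Ī = 36.6167 cm⁴.
Web plate: 1 × 17, A = 17 cm², y = 11.1 cm, Ī = 409.417 cm⁴.
Top plate: 7 × 2, A = 14 cm², y = 20.6 cm, Ī = 4.66667 cm⁴.
Hole (subtracted): ⌀0.4, A = 0.125664 cm², y = 1.3 cm, Ī = 0.00125664 cm⁴.
Centroid: ȳ = ΣA·y / ΣA = 5.85596 cm.
Transfer each piece to the centroidal x-axis using Ī + A·d² with d = y − 5.85596:
  bottom plate: d = -4.55596 cm → contributes +1385.81 cm⁴
  web plate: d = 5.24404 cm → contributes +876.915 cm⁴
  top plate: d = 14.744 cm → contributes +3048.08 cm⁴
  hole: d = -4.55596 cm → contributes −2.60963 cm⁴
Total I = 5308.19 cm⁴.

I_x ≈ 5308 cm⁴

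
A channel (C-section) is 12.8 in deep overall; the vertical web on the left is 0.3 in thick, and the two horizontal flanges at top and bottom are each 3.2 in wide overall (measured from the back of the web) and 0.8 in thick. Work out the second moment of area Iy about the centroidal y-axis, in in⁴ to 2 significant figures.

Iy ≈ 8.7 in⁴

Treat the section as a set of non-overlapping primitives; coordinates are from the bounding-box lower-left.
Web: 0.3 × 12.8, A = 3.84 in², x = 0.15 in, Ī = 0.0288 in⁴.
Top flange (beyond web): 2.9 × 0.8, A = 2.32 in², x = 1.75 in, Ī = 1.626 in⁴.
Bottom flange (beyond web): 2.9 × 0.8, A = 2.32 in², x = 1.75 in, Ī = 1.626 in⁴.
Centroid: x̄ = ΣA·x / ΣA = 1.025 in.
Transfer each piece to the centroidal y-axis using Ī + A·d² with d = x − 1.025:
  web: d = -0.8755 in → contributes +2.972 in⁴
  top flange (beyond web): d = 0.7245 in → contributes +2.844 in⁴
  bottom flange (beyond web): d = 0.7245 in → contributes +2.844 in⁴
Total I = 8.66 in⁴.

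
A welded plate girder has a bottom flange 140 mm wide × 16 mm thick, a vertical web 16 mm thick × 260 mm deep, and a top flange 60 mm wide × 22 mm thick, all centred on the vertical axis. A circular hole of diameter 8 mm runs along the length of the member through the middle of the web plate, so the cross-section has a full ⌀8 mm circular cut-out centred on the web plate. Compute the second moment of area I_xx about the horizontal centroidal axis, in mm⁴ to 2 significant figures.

I_xx ≈ 9.0 × 10⁷ mm⁴

Decompose the section into non-overlapping parts with the origin at the bottom-left of its bounding rectangle.
Bottom plate: 140 × 16, A = 2 240 mm², y = 8 mm, Ī = 47 787 mm⁴.
Web plate: 16 × 260, A = 4 160 mm², y = 146 mm, Ī = 23 434 667 mm⁴.
Top plate: 60 × 22, A = 1 320 mm², y = 287 mm, Ī = 53 240 mm⁴.
Hole (subtracted): ⌀8, A = 50.27 mm², y = 146 mm, Ī = 201.1 mm⁴.
Centroid: ȳ = ΣA·y / ΣA = 130 mm.
Transfer each piece to the horizontal centroidal axis using Ī + A·d² with d = y − 130:
  bottom plate: d = -122 mm → contributes +33 367 694 mm⁴
  web plate: d = 16.04 mm → contributes +24 504 566 mm⁴
  top plate: d = 157 mm → contributes +32 605 283 mm⁴
  hole: d = 16.04 mm → contributes −13 129 mm⁴
Total I = 90 464 414 mm⁴.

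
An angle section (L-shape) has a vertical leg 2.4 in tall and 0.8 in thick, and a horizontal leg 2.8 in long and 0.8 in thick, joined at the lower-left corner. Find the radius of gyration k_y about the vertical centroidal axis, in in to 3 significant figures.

Treat the section as a set of non-overlapping primitives; coordinates are from the bounding-box lower-left.
Vertical leg: 0.8 × 2.4, A = 1.92 in², x = 0.4 in, Ī = 0.1024 in⁴.
Horizontal leg (remainder): 2 × 0.8, A = 1.6 in², x = 1.8 in, Ī = 0.53333 in⁴.
Centroid: x̄ = ΣA·x / ΣA = 1.0364 in.
Transfer each piece to the vertical centroidal axis using Ī + A·d² with d = x − 1.0364:
  vertical leg: d = -0.63636 in → contributes +0.87992 in⁴
  horizontal leg (remainder): d = 0.76364 in → contributes +1.4664 in⁴
Total I = 2.3463 in⁴.
Radius of gyration: k = √(I/A) = √(2.3463 / 3.52) = 0.81643 in.

k_y ≈ 0.816 in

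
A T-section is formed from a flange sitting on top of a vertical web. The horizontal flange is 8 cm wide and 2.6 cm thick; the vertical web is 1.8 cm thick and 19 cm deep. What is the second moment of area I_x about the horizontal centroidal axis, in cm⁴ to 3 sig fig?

I_x ≈ 2550 cm⁴

Decompose the section into non-overlapping parts with the origin at the bottom-left of its bounding rectangle.
Flange: 8 × 2.6, A = 20.8 cm², y = 20.3 cm, Ī = 11.717 cm⁴.
Web: 1.8 × 19, A = 34.2 cm², y = 9.5 cm, Ī = 1028.9 cm⁴.
Centroid: ȳ = ΣA·y / ΣA = 13.584 cm.
Transfer each piece to the horizontal centroidal axis using Ī + A·d² with d = y − 13.584:
  flange: d = 6.7156 cm → contributes +949.79 cm⁴
  web: d = -4.0844 cm → contributes +1599.4 cm⁴
Total I = 2549.2 cm⁴.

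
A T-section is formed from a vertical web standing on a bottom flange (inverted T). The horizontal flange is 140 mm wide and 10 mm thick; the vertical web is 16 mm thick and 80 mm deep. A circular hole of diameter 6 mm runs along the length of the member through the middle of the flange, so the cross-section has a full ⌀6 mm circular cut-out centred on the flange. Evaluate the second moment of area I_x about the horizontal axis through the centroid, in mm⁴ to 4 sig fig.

Treat the section as a set of non-overlapping primitives; coordinates are from the bounding-box lower-left.
Flange: 140 × 10, A = 1 400 mm², y = 5 mm, Ī = 11666.7 mm⁴.
Web: 16 × 80, A = 1 280 mm², y = 50 mm, Ī = 682 667 mm⁴.
Hole (subtracted): ⌀6, A = 28.2743 mm², y = 5 mm, Ī = 63.6173 mm⁴.
Centroid: ȳ = ΣA·y / ΣA = 26.7217 mm.
Transfer each piece to the horizontal axis through the centroid using Ī + A·d² with d = y − 26.7217:
  flange: d = -21.7217 mm → contributes +672 232 mm⁴
  web: d = 23.2783 mm → contributes +1 376 272 mm⁴
  hole: d = -21.7217 mm → contributes −13404.4 mm⁴
Total I = 2 035 100 mm⁴.

I_x ≈ 2.035 × 10⁶ mm⁴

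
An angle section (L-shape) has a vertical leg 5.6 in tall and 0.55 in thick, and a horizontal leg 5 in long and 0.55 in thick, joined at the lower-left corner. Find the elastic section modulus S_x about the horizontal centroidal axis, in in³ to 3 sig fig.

S_x ≈ 4.29 in³

Treat the section as a set of non-overlapping primitives; coordinates are from the bounding-box lower-left.
Vertical leg: 0.55 × 5.6, A = 3.08 in², y = 2.8 in, Ī = 8.0491 in⁴.
Horizontal leg (remainder): 4.45 × 0.55, A = 2.4475 in², y = 0.275 in, Ī = 0.061697 in⁴.
Centroid: ȳ = ΣA·y / ΣA = 1.682 in.
Transfer each piece to the horizontal centroidal axis using Ī + A·d² with d = y − 1.682:
  vertical leg: d = 1.118 in → contributes +11.899 in⁴
  horizontal leg (remainder): d = -1.407 in → contributes +4.9066 in⁴
Total I = 16.806 in⁴.
Extreme fibre distance c = 3.918 in; S = I/c = 4.2893 in³.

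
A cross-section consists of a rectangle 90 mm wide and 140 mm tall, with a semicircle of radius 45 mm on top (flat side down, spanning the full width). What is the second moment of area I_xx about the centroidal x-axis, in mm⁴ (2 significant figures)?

I_xx ≈ 4.1 × 10⁷ mm⁴

Treat the section as a set of non-overlapping primitives; coordinates are from the bounding-box lower-left.
Rectangular body: 90 × 140, A = 12 600 mm², y = 70 mm, Ī = 20 580 000 mm⁴.
Semicircular cap: semicircle r = 45, A = 3 181 mm², y = 159.1 mm, Ī = 450 072 mm⁴.
Centroid: ȳ = ΣA·y / ΣA = 87.96 mm.
Transfer each piece to the centroidal x-axis using Ī + A·d² with d = y − 87.96:
  rectangular body: d = -17.96 mm → contributes +24 643 877 mm⁴
  semicircular cap: d = 71.14 mm → contributes +16 547 860 mm⁴
Total I = 41 191 738 mm⁴.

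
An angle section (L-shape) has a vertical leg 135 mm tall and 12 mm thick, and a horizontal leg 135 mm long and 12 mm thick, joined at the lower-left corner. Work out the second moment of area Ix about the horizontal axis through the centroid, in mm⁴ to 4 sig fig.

Ix ≈ 5.399 × 10⁶ mm⁴

Split into non-overlapping primitives; take the origin at the lower-left of the bounding box.
Vertical leg: 12 × 135, A = 1 620 mm², y = 67.5 mm, Ī = 2 460 375 mm⁴.
Horizontal leg (remainder): 123 × 12, A = 1 476 mm², y = 6 mm, Ī = 17 712 mm⁴.
Centroid: ȳ = ΣA·y / ΣA = 38.1802 mm.
Transfer each piece to the horizontal axis through the centroid using Ī + A·d² with d = y − 38.1802:
  vertical leg: d = 29.3198 mm → contributes +3 853 006 mm⁴
  horizontal leg (remainder): d = -32.1802 mm → contributes +1 546 209 mm⁴
Total I = 5 399 215 mm⁴.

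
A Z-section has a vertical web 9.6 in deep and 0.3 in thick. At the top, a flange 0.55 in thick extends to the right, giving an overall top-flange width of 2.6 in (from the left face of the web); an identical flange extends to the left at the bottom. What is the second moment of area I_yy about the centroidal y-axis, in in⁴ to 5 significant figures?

Break the section into simple shapes (no overlaps), measuring from the bottom-left corner of the bounding box.
Web: 0.3 × 9.6, A = 2.88 in², x = 2.45 in, Ī = 0.0216 in⁴.
Top flange (beyond web): 2.3 × 0.55, A = 1.265 in², x = 3.75 in, Ī = 0.5576542 in⁴.
Bottom flange (beyond web): 2.3 × 0.55, A = 1.265 in², x = 1.15 in, Ī = 0.5576542 in⁴.
Centroid: x̄ = ΣA·x / ΣA = 2.45 in.
Transfer each piece to the centroidal y-axis using Ī + A·d² with d = x − 2.45:
  web: d = 0 in → contributes +0.0216 in⁴
  top flange (beyond web): d = 1.3 in → contributes +2.695504 in⁴
  bottom flange (beyond web): d = -1.3 in → contributes +2.695504 in⁴
Total I = 5.412608 in⁴.

I_yy ≈ 5.4126 in⁴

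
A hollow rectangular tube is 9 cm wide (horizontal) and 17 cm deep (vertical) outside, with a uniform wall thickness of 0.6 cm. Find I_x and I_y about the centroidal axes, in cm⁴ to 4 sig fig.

I_x ≈ 1121 cm⁴, I_y ≈ 407.9 cm⁴

Break the section into simple shapes (no overlaps), measuring from the bottom-left corner of the bounding box.
Outer rectangle: 9 × 17, A = 153 cm², y = 8.5 cm, Ī = 3684.75 cm⁴.
Inner void (subtracted): 7.8 × 15.8, A = 123.24 cm², y = 8.5 cm, Ī = 2563.8 cm⁴.
By symmetry the centroid is at mid-height, ȳ = 8.5 cm.
All pieces are centred on the centroidal x-axis, so I = ΣĪ (holes subtracted) = 1120.95 cm⁴.
Repeating about the centroidal y-axis gives I_y = 407.923 cm⁴.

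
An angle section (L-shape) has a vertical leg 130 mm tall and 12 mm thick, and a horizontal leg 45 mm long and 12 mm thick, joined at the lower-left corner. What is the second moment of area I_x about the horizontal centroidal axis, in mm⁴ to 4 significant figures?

I_x ≈ 3.301 × 10⁶ mm⁴

Treat the section as a set of non-overlapping primitives; coordinates are from the bounding-box lower-left.
Vertical leg: 12 × 130, A = 1 560 mm², y = 65 mm, Ī = 2 197 000 mm⁴.
Horizontal leg (remainder): 33 × 12, A = 396 mm², y = 6 mm, Ī = 4 752 mm⁴.
Centroid: ȳ = ΣA·y / ΣA = 53.0552 mm.
Transfer each piece to the horizontal centroidal axis using Ī + A·d² with d = y − 53.0552:
  vertical leg: d = 11.9448 mm → contributes +2 419 578 mm⁴
  horizontal leg (remainder): d = -47.0552 mm → contributes +881 573 mm⁴
Total I = 3 301 150 mm⁴.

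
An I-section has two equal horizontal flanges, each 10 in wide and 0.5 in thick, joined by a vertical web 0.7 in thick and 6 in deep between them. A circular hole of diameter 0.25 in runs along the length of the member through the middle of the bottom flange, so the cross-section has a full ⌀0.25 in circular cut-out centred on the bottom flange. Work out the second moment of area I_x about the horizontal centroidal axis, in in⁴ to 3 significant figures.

Split into non-overlapping primitives; take the origin at the lower-left of the bounding box.
Bottom flange: 10 × 0.5, A = 5 in², y = 0.25 in, Ī = 0.10417 in⁴.
Web: 0.7 × 6, A = 4.2 in², y = 3.5 in, Ī = 12.6 in⁴.
Top flange: 10 × 0.5, A = 5 in², y = 6.75 in, Ī = 0.10417 in⁴.
Hole (subtracted): ⌀0.25, A = 0.049087 in², y = 0.25 in, Ī = 0.00019175 in⁴.
Centroid: ȳ = ΣA·y / ΣA = 3.5113 in.
Transfer each piece to the horizontal centroidal axis using Ī + A·d² with d = y − 3.5113:
  bottom flange: d = -3.2613 in → contributes +53.284 in⁴
  web: d = -0.011274 in → contributes +12.601 in⁴
  top flange: d = 3.2387 in → contributes +52.551 in⁴
  hole: d = -3.2613 in → contributes −0.52228 in⁴
Total I = 117.91 in⁴.

I_x ≈ 118 in⁴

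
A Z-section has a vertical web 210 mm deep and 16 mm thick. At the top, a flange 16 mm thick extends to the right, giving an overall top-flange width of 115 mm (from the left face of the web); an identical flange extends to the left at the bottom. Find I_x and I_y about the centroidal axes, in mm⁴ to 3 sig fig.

I_x ≈ 4.22 × 10⁷ mm⁴, I_y ≈ 1.31 × 10⁷ mm⁴

Break the section into simple shapes (no overlaps), measuring from the bottom-left corner of the bounding box.
Web: 16 × 210, A = 3 360 mm², y = 105 mm, Ī = 12 348 000 mm⁴.
Top flange (beyond web): 99 × 16, A = 1 584 mm², y = 202 mm, Ī = 33 792 mm⁴.
Bottom flange (beyond web): 99 × 16, A = 1 584 mm², y = 8 mm, Ī = 33 792 mm⁴.
Centroid: ȳ = ΣA·y / ΣA = 105 mm.
Transfer each piece to the centroidal x-axis using Ī + A·d² with d = y − 105:
  web: d = 0 mm → contributes +12 348 000 mm⁴
  top flange (beyond web): d = 97 mm → contributes +14 937 648 mm⁴
  bottom flange (beyond web): d = -97 mm → contributes +14 937 648 mm⁴
Total I = 42 223 296 mm⁴.
For the y-axis: x̄ = 107 mm.
Repeating about the centroidal y-axis gives I_y = 13 133 344 mm⁴.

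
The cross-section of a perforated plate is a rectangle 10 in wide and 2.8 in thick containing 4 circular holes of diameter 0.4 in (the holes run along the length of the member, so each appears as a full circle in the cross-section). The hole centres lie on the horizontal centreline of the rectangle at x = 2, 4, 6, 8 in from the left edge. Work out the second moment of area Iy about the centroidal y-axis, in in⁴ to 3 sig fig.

Decompose the section into non-overlapping parts with the origin at the bottom-left of its bounding rectangle.
Plate: 10 × 2.8, A = 28 in², x = 5 in, Ī = 233.33 in⁴.
Hole 1 (subtracted): ⌀0.4, A = 0.12566 in², x = 2 in, Ī = 0.0012566 in⁴.
Hole 2 (subtracted): ⌀0.4, A = 0.12566 in², x = 4 in, Ī = 0.0012566 in⁴.
Hole 3 (subtracted): ⌀0.4, A = 0.12566 in², x = 6 in, Ī = 0.0012566 in⁴.
Hole 4 (subtracted): ⌀0.4, A = 0.12566 in², x = 8 in, Ī = 0.0012566 in⁴.
By symmetry the centroid is at mid-width, x̄ = 5 in.
Transfer each piece to the centroidal y-axis using Ī + A·d² with d = x − 5:
  plate: d = 0 in → contributes +233.33 in⁴
  hole 1: d = -3 in → contributes −1.1322 in⁴
  hole 2: d = -1 in → contributes −0.12692 in⁴
  hole 3: d = 1 in → contributes −0.12692 in⁴
  hole 4: d = 3 in → contributes −1.1322 in⁴
Total I = 230.82 in⁴.

Iy ≈ 231 in⁴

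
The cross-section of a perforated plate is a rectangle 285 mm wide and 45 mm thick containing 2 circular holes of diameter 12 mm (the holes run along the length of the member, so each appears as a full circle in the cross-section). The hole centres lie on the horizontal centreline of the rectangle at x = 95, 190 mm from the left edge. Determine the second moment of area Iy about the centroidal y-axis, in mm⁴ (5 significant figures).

Treat the section as a set of non-overlapping primitives; coordinates are from the bounding-box lower-left.
Plate: 285 × 45, A = 12 825 mm², x = 142.5 mm, Ī = 86 809 219 mm⁴.
Hole 1 (subtracted): ⌀12, A = 113.0973 mm², x = 95 mm, Ī = 1017.876 mm⁴.
Hole 2 (subtracted): ⌀12, A = 113.0973 mm², x = 190 mm, Ī = 1017.876 mm⁴.
By symmetry the centroid is at mid-width, x̄ = 142.5 mm.
Transfer each piece to the centroidal y-axis using Ī + A·d² with d = x − 142.5:
  plate: d = 0 mm → contributes +86 809 219 mm⁴
  hole 1: d = -47.5 mm → contributes −256193.7 mm⁴
  hole 2: d = 47.5 mm → contributes −256193.7 mm⁴
Total I = 86 296 831 mm⁴.

Iy ≈ 8.6297 × 10⁷ mm⁴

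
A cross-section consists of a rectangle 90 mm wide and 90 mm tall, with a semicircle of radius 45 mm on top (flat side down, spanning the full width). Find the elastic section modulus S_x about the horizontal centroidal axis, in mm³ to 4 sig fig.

S_x ≈ 2.127 × 10⁵ mm³

Split into non-overlapping primitives; take the origin at the lower-left of the bounding box.
Rectangular body: 90 × 90, A = 8 100 mm², y = 45 mm, Ī = 5 467 500 mm⁴.
Semicircular cap: semicircle r = 45, A = 3180.86 mm², y = 109.099 mm, Ī = 450 072 mm⁴.
Centroid: ȳ = ΣA·y / ΣA = 63.0739 mm.
Transfer each piece to the horizontal centroidal axis using Ī + A·d² with d = y − 63.0739:
  rectangular body: d = -18.0739 mm → contributes +8 113 484 mm⁴
  semicircular cap: d = 46.0247 mm → contributes +7 188 015 mm⁴
Total I = 15 301 499 mm⁴.
Extreme fibre distance c = 71.9261 mm; S = I/c = 212 739 mm³.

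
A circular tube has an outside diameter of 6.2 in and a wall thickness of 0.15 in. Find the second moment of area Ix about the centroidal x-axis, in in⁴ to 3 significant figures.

Decompose the section into non-overlapping parts with the origin at the bottom-left of its bounding rectangle.
Outer circle: ⌀6.2, A = 30.191 in², y = 3.1 in, Ī = 72.533 in⁴.
Bore (subtracted): ⌀5.9, A = 27.34 in², y = 3.1 in, Ī = 59.481 in⁴.
By symmetry the centroid is at mid-height, ȳ = 3.1 in.
All pieces are centred on the centroidal x-axis, so I = ΣĪ (holes subtracted) = 13.052 in⁴.

Ix ≈ 13.1 in⁴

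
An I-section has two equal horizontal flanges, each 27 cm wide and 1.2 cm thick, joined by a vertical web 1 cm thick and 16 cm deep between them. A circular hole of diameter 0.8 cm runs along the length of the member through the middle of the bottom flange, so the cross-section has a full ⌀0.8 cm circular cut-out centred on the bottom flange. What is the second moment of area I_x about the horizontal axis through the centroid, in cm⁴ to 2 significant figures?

I_x ≈ 5100 cm⁴

Break the section into simple shapes (no overlaps), measuring from the bottom-left corner of the bounding box.
Bottom flange: 27 × 1.2, A = 32.4 cm², y = 0.6 cm, Ī = 3.888 cm⁴.
Web: 1 × 16, A = 16 cm², y = 9.2 cm, Ī = 341.3 cm⁴.
Top flange: 27 × 1.2, A = 32.4 cm², y = 17.8 cm, Ī = 3.888 cm⁴.
Hole (subtracted): ⌀0.8, A = 0.5027 cm², y = 0.6 cm, Ī = 0.02011 cm⁴.
Centroid: ȳ = ΣA·y / ΣA = 9.254 cm.
Transfer each piece to the horizontal axis through the centroid using Ī + A·d² with d = y − 9.254:
  bottom flange: d = -8.654 cm → contributes +2 430 cm⁴
  web: d = -0.05384 cm → contributes +341.4 cm⁴
  top flange: d = 8.546 cm → contributes +2 370 cm⁴
  hole: d = -8.654 cm → contributes −37.66 cm⁴
Total I = 5 104 cm⁴.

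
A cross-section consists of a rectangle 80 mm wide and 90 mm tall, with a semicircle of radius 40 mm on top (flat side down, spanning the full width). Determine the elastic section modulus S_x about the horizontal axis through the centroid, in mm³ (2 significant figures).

Decompose the section into non-overlapping parts with the origin at the bottom-left of its bounding rectangle.
Rectangular body: 80 × 90, A = 7 200 mm², y = 45 mm, Ī = 4 860 000 mm⁴.
Semicircular cap: semicircle r = 40, A = 2 513 mm², y = 107 mm, Ī = 280 978 mm⁴.
Centroid: ȳ = ΣA·y / ΣA = 61.04 mm.
Transfer each piece to the horizontal axis through the centroid using Ī + A·d² with d = y − 61.04:
  rectangular body: d = -16.04 mm → contributes +6 711 550 mm⁴
  semicircular cap: d = 45.94 mm → contributes +5 585 277 mm⁴
Total I = 12 296 827 mm⁴.
Extreme fibre distance c = 68.96 mm; S = I/c = 178 308 mm³.

S_x ≈ 1.8 × 10⁵ mm³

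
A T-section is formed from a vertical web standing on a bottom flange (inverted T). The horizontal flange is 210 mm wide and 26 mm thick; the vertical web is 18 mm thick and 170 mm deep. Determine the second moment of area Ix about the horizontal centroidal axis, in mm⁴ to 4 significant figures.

Ix ≈ 2.651 × 10⁷ mm⁴

Split into non-overlapping primitives; take the origin at the lower-left of the bounding box.
Flange: 210 × 26, A = 5 460 mm², y = 13 mm, Ī = 307 580 mm⁴.
Web: 18 × 170, A = 3 060 mm², y = 111 mm, Ī = 7 369 500 mm⁴.
Centroid: ȳ = ΣA·y / ΣA = 48.1972 mm.
Transfer each piece to the horizontal centroidal axis using Ī + A·d² with d = y − 48.1972:
  flange: d = -35.1972 mm → contributes +7 071 656 mm⁴
  web: d = 62.8028 mm → contributes +19 438 733 mm⁴
Total I = 26 510 389 mm⁴.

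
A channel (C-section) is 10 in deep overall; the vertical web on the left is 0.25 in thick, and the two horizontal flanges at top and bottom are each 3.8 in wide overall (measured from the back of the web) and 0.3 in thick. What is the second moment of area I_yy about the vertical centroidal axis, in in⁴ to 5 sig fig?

Break the section into simple shapes (no overlaps), measuring from the bottom-left corner of the bounding box.
Web: 0.25 × 10, A = 2.5 in², x = 0.125 in, Ī = 0.01302083 in⁴.
Top flange (beyond web): 3.55 × 0.3, A = 1.065 in², x = 2.025 in, Ī = 1.118472 in⁴.
Bottom flange (beyond web): 3.55 × 0.3, A = 1.065 in², x = 2.025 in, Ī = 1.118472 in⁴.
Centroid: x̄ = ΣA·x / ΣA = 0.9990821 in.
Transfer each piece to the vertical centroidal axis using Ī + A·d² with d = x − 0.9990821:
  web: d = -0.8740821 in → contributes +1.92307 in⁴
  top flange (beyond web): d = 1.025918 in → contributes +2.239392 in⁴
  bottom flange (beyond web): d = 1.025918 in → contributes +2.239392 in⁴
Total I = 6.401854 in⁴.

I_yy ≈ 6.4019 in⁴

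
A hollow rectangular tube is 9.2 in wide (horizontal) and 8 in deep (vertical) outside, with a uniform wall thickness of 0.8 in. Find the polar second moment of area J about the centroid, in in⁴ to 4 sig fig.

J ≈ 511.5 in⁴

Split into non-overlapping primitives; take the origin at the lower-left of the bounding box.
Outer rectangle: 9.2 × 8, A = 73.6 in², y = 4 in, Ī = 392.533 in⁴.
Inner void (subtracted): 7.6 × 6.4, A = 48.64 in², y = 4 in, Ī = 166.025 in⁴.
By symmetry the centroid is at mid-height, ȳ = 4 in.
All pieces are centred on the centroidal x-axis, so I = ΣĪ (holes subtracted) = 226.509 in⁴.
Repeating about the centroidal y-axis gives I_y = 285.005 in⁴.
Polar second moment: J = I_x + I_y = 511.514 in⁴.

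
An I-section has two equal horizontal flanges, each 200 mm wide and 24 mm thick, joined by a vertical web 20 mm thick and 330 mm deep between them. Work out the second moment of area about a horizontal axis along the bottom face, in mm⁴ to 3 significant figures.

I_base ≈ 9.40 × 10⁸ mm⁴

Treat the section as a set of non-overlapping primitives; coordinates are from the bounding-box lower-left.
Bottom flange: 200 × 24, A = 4 800 mm², y = 12 mm, Ī = 230 400 mm⁴.
Web: 20 × 330, A = 6 600 mm², y = 189 mm, Ī = 59 895 000 mm⁴.
Top flange: 200 × 24, A = 4 800 mm², y = 366 mm, Ī = 230 400 mm⁴.
Transfer each piece to a horizontal axis along the bottom face using Ī + A·d² with d = y − 0:
  bottom flange: d = 12 mm → contributes +921 600 mm⁴
  web: d = 189 mm → contributes +295 653 600 mm⁴
  top flange: d = 366 mm → contributes +643 219 200 mm⁴
Total I = 939 794 400 mm⁴.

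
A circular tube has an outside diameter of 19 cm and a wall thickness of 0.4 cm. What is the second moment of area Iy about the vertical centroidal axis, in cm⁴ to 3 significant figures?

Treat the section as a set of non-overlapping primitives; coordinates are from the bounding-box lower-left.
Outer circle: ⌀19, A = 283.53 cm², x = 9.5 cm, Ī = 6397.1 cm⁴.
Bore (subtracted): ⌀18.2, A = 260.16 cm², x = 9.5 cm, Ī = 5385.9 cm⁴.
By symmetry the centroid is at mid-width, x̄ = 9.5 cm.
All pieces are centred on the vertical centroidal axis, so I = ΣĪ (holes subtracted) = 1011.3 cm⁴.

Iy ≈ 1010 cm⁴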